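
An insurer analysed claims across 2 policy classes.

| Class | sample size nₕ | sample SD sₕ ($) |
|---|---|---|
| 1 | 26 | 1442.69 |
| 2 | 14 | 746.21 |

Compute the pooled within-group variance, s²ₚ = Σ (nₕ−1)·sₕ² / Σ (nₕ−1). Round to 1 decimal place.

1559806.4

Degrees of freedom: 25 + 13 = 38.
Σ(nₕ−1)sₕ² = 25·2081354.4361 + 13·556829.3641 = 59272642.6358.
s²ₚ = 59272642.6358 / 38 = 1559806.385... → 1559806.4.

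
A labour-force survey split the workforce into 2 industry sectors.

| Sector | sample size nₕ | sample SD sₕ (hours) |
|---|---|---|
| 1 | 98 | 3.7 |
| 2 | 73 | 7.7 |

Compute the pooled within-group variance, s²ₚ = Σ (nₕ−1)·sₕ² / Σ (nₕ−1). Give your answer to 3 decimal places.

Degrees of freedom: 97 + 72 = 169.
Σ(nₕ−1)sₕ² = 97·13.69 + 72·59.29 = 5596.81.
s²ₚ = 5596.81 / 169 = 33.11722... → 33.117.

33.117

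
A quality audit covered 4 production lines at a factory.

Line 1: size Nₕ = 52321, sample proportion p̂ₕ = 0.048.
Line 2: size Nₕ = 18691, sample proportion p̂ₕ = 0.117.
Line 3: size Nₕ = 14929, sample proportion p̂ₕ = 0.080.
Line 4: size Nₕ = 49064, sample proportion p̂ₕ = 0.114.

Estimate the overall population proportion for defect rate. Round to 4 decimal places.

N = 52321 + 18691 + 14929 + 49064 = 135005.
Overall proportion = Σ (Nₕ/N)·p̂ₕ.
Σ Nₕp̂ₕ = 2511.408 + 2186.847 + 1194.32 + 5593.296 = 11485.871.
11485.871 / 135005 = 0.085077... → 0.0851.

0.0851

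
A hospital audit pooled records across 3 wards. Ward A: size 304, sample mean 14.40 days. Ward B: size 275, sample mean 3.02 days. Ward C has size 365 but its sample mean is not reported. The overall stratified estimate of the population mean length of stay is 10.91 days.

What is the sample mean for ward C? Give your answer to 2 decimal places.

13.95

Σ Nₕx̄ₕ = N·μ, so 365·x̄_C = 944·10.91 − (304·14.40 + 275·3.02).
= 10299.04 − 5208.1 = 5090.94.
x̄_C = 5090.94 / 365 = 13.9478... → 13.95.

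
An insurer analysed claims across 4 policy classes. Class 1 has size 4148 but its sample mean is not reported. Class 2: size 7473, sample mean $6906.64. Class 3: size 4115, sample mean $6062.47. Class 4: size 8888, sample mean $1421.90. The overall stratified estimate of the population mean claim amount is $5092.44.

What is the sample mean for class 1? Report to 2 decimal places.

8726.62

N = 4148 + 7473 + 4115 + 8888 = 24624.
Overall total = μ·N = 5092.44·24624 = 125396242.56.
Subtract the known strata: 7473·6906.64 + 4115·6062.47 + 8888·1421.90 = 89198231.97.
Remaining total for class 1: 125396242.56 − 89198231.97 = 36198010.59.
Divide by its size: 36198010.59 / 4148 = 8726.6178... → 8726.62.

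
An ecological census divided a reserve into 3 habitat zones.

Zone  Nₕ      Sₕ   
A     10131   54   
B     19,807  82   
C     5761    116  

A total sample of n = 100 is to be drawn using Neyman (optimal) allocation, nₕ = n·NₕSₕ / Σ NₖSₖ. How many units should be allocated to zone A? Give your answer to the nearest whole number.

19

Σ NₕSₕ = 10131·54 + 19807·82 + 5761·116 = 2839524.
Share for A: 547074/2839524 = 0.19266.
n_A = 100 × 0.19266 = 19.266... → 19.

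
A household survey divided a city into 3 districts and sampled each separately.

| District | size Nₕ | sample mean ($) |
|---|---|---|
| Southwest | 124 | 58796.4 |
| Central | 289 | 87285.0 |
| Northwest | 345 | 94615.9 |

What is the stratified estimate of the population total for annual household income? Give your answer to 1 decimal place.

65158604.1

Population total = Σ Nₕ·x̄ₕ (each stratum's size times its mean).
124·58796.4 + 289·87285.0 + 345·94615.9 = 7290753.6 + 25225365 + 32642485.5 = 65158604.1.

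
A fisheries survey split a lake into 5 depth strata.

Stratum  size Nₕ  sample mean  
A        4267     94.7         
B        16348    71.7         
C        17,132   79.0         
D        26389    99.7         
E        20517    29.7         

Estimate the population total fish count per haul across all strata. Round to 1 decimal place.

6170002.7

Estimate total by summing Nₕ·x̄ₕ over strata.
4267·94.7 + 16348·71.7 + 17132·79.0 + 26389·99.7 + 20517·29.7 = 404084.9 + 1172151.6 + 1353428 + 2630983.3 + 609354.9 = 6170002.7.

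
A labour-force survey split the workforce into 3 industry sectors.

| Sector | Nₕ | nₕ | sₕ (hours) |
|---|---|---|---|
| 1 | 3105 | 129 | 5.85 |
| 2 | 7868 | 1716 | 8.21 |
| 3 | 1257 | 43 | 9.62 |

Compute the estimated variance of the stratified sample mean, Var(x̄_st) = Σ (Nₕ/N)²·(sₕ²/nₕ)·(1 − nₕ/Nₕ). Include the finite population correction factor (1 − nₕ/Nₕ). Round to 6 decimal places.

0.051058

N = 12230; Wₕ = Nₕ/N.
sector 1: (3105/12230)²·5.85²/129·(1 − 129/3105) = 0.016389422
sector 2: (7868/12230)²·8.21²/1716·(1 − 1716/7868) = 0.012711500
sector 3: (1257/12230)²·9.62²/43·(1 − 43/1257) = 0.021957492
Sum = 0.051058414 → 0.051058.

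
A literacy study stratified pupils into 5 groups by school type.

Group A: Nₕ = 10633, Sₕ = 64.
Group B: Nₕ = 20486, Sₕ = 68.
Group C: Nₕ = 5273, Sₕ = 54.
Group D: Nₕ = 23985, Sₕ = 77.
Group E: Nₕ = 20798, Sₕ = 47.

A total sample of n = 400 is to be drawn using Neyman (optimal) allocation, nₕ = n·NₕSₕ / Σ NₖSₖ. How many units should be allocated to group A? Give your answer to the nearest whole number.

53

Σ NₕSₕ = 10633·64 + 20486·68 + 5273·54 + 23985·77 + 20798·47 = 5182653.
Share for A: 680512/5182653 = 0.13131.
n_A = 400 × 0.13131 = 52.522... → 53.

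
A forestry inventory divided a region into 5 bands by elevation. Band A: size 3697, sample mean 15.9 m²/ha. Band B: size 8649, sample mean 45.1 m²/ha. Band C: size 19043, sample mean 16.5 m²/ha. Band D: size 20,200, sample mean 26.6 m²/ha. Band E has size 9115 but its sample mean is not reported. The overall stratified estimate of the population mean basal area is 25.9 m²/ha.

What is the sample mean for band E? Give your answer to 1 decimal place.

N = 3697 + 8649 + 19043 + 20200 + 9115 = 60704.
Overall total = μ·N = 25.9·60704 = 1572233.6.
Subtract the known strata: 3697·15.9 + 8649·45.1 + 19043·16.5 + 20200·26.6 = 1300381.7.
Remaining total for band E: 1572233.6 − 1300381.7 = 271851.9.
Divide by its size: 271851.9 / 9115 = 29.825... → 29.8.

29.8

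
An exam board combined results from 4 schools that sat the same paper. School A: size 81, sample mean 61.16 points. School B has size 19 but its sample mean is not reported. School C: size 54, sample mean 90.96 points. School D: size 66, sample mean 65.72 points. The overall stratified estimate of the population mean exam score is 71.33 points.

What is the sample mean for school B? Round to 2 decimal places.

78.38

N = 81 + 19 + 54 + 66 = 220.
Overall total = μ·N = 71.33·220 = 15692.6.
Subtract the known strata: 81·61.16 + 54·90.96 + 66·65.72 = 14203.32.
Remaining total for school B: 15692.6 − 14203.32 = 1489.28.
Divide by its size: 1489.28 / 19 = 78.3832... → 78.38.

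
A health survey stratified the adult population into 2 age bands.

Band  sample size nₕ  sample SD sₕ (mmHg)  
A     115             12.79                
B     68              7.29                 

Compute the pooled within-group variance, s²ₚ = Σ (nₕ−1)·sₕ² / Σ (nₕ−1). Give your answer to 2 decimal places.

A: (115−1)·12.79² = 114·163.5841 = 18648.5874
B: (68−1)·7.29² = 67·53.1441 = 3560.6547
Numerator = 22209.2421; denominator = Σ(nₕ−1) = 181.
s²ₚ = 22209.2421/181 = 122.7030... → 122.70.

122.70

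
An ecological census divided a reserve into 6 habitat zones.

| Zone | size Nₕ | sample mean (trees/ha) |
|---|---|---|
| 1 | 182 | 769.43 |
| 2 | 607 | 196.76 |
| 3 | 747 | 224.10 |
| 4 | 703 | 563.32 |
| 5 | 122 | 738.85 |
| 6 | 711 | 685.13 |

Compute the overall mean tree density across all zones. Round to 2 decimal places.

455.78

x̄_st = (Σ Nₕx̄ₕ) / (Σ Nₕ) = (182·769.43 + 607·196.76 + 747·224.10 + 703·563.32 + 122·738.85 + 711·685.13) / 3072
= 1400153.37 / 3072 = 455.7791... → 455.78.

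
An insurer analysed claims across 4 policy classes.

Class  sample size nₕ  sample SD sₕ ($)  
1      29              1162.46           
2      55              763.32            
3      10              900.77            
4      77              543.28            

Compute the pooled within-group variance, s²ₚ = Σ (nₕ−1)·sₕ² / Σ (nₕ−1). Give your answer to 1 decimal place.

593020.3

1: (29−1)·1162.46² = 28·1351313.2516 = 37836771.0448
2: (55−1)·763.32² = 54·582657.4224 = 31463500.8096
3: (10−1)·900.77² = 9·811386.5929 = 7302479.3361
4: (77−1)·543.28² = 76·295153.1584 = 22431640.0384
Numerator = 99034391.2289; denominator = Σ(nₕ−1) = 167.
s²ₚ = 99034391.2289/167 = 593020.307... → 593020.3.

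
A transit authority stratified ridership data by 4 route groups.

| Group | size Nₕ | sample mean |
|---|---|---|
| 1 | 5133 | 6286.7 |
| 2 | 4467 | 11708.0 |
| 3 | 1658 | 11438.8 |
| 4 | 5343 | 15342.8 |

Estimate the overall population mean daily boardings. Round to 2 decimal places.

N = 5133 + 4467 + 1658 + 5343 = 16601.
Overall mean = Σ (Nₕ/N)·x̄ₕ — weight by population share, not a simple average.
Σ Nₕx̄ₕ = 5133·6286.7 + 4467·11708.0 + 1658·11438.8 + 5343·15342.8 = 32269631.1 + 52299636 + 18965530.4 + 81976580.4 = 185511377.9.
Divide by N: 185511377.9 / 16601 = 11174.7110... → 11174.71.

11174.71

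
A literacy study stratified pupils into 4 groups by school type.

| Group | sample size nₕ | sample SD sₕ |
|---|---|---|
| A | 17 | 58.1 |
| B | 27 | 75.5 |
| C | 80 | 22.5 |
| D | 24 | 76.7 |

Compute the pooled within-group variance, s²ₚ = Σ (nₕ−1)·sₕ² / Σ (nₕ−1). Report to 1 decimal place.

Degrees of freedom: 16 + 26 + 79 + 23 = 144.
Σ(nₕ−1)sₕ² = 16·3375.61 + 26·5700.25 + 79·506.25 + 23·5882.89 = 377516.48.
s²ₚ = 377516.48 / 144 = 2621.642... → 2621.6.

2621.6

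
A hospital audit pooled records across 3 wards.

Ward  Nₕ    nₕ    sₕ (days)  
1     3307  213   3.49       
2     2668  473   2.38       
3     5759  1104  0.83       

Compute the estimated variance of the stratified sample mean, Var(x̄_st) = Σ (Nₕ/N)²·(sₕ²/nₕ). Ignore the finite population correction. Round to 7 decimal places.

0.0053114

N = 11734. Term for each stratum: Wₕ²sₕ²/nₕ.
Var(x̄_st) = 0.0045420036 + 0.0006191163 + 0.0001503104 = 0.0053114303 → 0.0053114.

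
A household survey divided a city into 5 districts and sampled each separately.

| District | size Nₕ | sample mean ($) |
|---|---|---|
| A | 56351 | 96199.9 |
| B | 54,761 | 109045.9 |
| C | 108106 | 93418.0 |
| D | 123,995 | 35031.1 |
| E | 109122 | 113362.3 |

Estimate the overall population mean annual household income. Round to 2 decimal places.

84462.78

x̄_st = (Σ Nₕx̄ₕ) / (Σ Nₕ) = (56351·96199.9 + 54761·109045.9 + 108106·93418.0 + 123995·35031.1 + 109122·113362.3) / 452335
= 38205471547.9 / 452335 = 84462.7799... → 84462.78.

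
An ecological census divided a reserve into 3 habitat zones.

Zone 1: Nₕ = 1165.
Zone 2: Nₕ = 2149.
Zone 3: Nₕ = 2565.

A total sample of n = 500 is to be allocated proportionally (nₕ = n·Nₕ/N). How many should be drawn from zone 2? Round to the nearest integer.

183

N = 1165 + 2149 + 2565 = 5879.
n_2 = 500·2149/5879 = 182.769... → 183.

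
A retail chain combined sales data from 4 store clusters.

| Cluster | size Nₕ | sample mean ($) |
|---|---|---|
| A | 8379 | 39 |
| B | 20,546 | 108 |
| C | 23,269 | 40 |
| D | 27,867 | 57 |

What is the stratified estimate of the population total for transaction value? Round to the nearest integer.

A: 8379·39 = 326781
B: 20546·108 = 2218968
C: 23269·40 = 930760
D: 27867·57 = 1588419
τ̂ = Σ Nₕx̄ₕ = 5064928.

5064928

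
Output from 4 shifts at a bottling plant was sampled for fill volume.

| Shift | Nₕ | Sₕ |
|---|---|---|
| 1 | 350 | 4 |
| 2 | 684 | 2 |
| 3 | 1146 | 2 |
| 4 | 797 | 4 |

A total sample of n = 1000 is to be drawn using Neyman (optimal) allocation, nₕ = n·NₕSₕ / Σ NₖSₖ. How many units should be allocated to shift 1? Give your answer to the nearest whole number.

Σ NₕSₕ = 350·4 + 684·2 + 1146·2 + 797·4 = 8248.
Share for 1: 1400/8248 = 0.16974.
n_1 = 1000 × 0.16974 = 169.738... → 170.

170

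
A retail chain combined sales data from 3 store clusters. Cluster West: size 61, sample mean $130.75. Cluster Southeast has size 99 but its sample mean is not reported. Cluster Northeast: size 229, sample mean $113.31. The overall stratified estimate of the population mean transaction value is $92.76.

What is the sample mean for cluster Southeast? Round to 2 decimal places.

N = 61 + 99 + 229 = 389.
Overall total = μ·N = 92.76·389 = 36083.64.
Subtract the known strata: 61·130.75 + 229·113.31 = 33923.74.
Remaining total for cluster Southeast: 36083.64 − 33923.74 = 2159.9.
Divide by its size: 2159.9 / 99 = 21.8172... → 21.82.

21.82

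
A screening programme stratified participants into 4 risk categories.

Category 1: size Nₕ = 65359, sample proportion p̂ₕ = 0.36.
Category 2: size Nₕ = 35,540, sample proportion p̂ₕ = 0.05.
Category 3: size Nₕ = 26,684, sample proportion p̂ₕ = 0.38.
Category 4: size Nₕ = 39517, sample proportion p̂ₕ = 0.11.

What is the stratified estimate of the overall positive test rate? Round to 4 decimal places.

Wₕ = Nₕ/N with N = 167100: 0.3911, 0.2127, 0.1597, 0.2365.
p̂_st = 0.3911·0.36 + 0.2127·0.05 + 0.1597·0.38 + 0.2365·0.11 ≈ 0.238139... → 0.2381.

0.2381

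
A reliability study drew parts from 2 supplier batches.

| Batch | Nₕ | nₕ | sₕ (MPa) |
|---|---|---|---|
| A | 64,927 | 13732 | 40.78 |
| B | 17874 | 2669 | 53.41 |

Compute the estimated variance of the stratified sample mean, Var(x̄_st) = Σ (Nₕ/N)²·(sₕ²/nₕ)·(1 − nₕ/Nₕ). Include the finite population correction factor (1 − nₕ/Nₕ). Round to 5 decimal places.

0.10108

N = 82801; Wₕ = Nₕ/N.
batch A: (64927/82801)²·40.78²/13732·(1 − 13732/64927) = 0.05871409
batch B: (17874/82801)²·53.41²/2669·(1 − 2669/17874) = 0.04236757
Sum = 0.10108167 → 0.10108.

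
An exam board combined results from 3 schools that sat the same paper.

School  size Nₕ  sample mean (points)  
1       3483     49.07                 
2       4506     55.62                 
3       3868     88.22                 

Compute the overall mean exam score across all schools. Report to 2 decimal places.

64.33

N = 3483 + 4506 + 3868 = 11857.
The stratified mean weights each stratum mean by its population share Nₕ/N.
Σ Nₕx̄ₕ = 3483·49.07 + 4506·55.62 + 3868·88.22 = 170910.81 + 250623.72 + 341234.96 = 762769.49.
Divide by N: 762769.49 / 11857 = 64.3307... → 64.33.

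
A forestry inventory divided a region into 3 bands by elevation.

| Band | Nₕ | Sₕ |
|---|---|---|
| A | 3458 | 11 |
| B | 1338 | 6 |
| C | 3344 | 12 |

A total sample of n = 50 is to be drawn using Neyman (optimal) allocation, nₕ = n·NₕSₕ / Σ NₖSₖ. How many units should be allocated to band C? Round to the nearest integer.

Σ NₕSₕ = 3458·11 + 1338·6 + 3344·12 = 86194.
Share for C: 40128/86194 = 0.46555.
n_C = 50 × 0.46555 = 23.278... → 23.

23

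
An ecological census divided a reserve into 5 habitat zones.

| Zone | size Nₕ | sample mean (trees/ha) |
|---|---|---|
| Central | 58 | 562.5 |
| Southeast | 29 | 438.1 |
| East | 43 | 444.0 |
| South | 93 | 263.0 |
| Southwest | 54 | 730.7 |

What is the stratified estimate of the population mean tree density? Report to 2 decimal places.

x̄_st = (Σ Nₕx̄ₕ) / (Σ Nₕ) = (58·562.5 + 29·438.1 + 43·444.0 + 93·263.0 + 54·730.7) / 277
= 128338.7 / 277 = 463.3166... → 463.32.

463.32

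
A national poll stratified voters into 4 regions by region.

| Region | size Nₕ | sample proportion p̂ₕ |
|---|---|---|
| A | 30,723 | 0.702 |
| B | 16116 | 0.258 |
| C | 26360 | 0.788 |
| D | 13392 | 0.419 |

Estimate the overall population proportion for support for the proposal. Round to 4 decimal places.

N = 30723 + 16116 + 26360 + 13392 = 86591.
Overall proportion = Σ (Nₕ/N)·p̂ₕ.
Σ Nₕp̂ₕ = 21567.546 + 4157.928 + 20771.68 + 5611.248 = 52108.402.
52108.402 / 86591 = 0.601776... → 0.6018.

0.6018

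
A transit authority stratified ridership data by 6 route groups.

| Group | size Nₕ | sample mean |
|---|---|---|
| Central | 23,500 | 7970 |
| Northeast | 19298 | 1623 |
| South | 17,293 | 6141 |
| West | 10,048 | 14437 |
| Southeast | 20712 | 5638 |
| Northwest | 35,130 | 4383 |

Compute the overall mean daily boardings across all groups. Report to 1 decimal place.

5878.9

N = 125981; weights Wₕ = Nₕ/N = (0.1865, 0.1532, 0.1373, 0.0798, 0.1644, 0.2789).
x̄_st = Σ Wₕ·x̄ₕ = 0.1865·7970 + 0.1532·1623 + 0.1373·6141 + 0.0798·14437 + 0.1644·5638 + 0.2789·4383 ≈ 5878.855...
→ 5878.9.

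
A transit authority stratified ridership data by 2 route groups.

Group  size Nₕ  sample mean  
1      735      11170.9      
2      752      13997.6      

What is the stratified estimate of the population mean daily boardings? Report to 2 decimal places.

N = 1487; weights Wₕ = Nₕ/N = (0.4943, 0.5057).
x̄_st = Σ Wₕ·x̄ₕ = 0.4943·11170.9 + 0.5057·13997.6 ≈ 12600.4080...
→ 12600.41.

12600.41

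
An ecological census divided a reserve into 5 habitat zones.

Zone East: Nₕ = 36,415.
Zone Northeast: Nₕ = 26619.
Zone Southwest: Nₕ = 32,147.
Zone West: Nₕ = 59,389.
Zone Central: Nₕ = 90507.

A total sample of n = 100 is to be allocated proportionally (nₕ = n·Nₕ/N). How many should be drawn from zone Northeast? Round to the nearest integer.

Share of zone Northeast = 26619/245077 = 0.10861.
Allocate 100 × 0.10861 = 10.861... → 11.

11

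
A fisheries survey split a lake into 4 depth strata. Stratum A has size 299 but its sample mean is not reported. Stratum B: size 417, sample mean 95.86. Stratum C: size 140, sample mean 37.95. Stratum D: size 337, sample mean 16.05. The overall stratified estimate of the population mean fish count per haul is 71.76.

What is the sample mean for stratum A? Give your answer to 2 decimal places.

N = 299 + 417 + 140 + 337 = 1193.
Overall total = μ·N = 71.76·1193 = 85609.68.
Subtract the known strata: 417·95.86 + 140·37.95 + 337·16.05 = 50695.47.
Remaining total for stratum A: 85609.68 − 50695.47 = 34914.21.
Divide by its size: 34914.21 / 299 = 116.7699... → 116.77.

116.77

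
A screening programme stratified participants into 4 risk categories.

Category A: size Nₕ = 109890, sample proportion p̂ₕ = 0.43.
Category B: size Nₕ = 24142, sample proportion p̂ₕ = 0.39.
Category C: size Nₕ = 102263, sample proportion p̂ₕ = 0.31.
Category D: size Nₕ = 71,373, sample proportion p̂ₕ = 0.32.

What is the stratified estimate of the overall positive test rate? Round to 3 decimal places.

Wₕ = Nₕ/N with N = 307668: 0.3572, 0.0785, 0.3324, 0.2320.
p̂_st = 0.3572·0.43 + 0.0785·0.39 + 0.3324·0.31 + 0.2320·0.32 ≈ 0.36146... → 0.361.

0.361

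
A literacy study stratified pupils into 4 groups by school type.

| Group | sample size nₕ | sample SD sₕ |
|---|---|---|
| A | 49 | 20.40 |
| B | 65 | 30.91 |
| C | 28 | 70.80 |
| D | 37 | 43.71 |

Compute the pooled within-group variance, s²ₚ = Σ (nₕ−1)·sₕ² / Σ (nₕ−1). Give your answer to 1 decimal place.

Degrees of freedom: 48 + 64 + 27 + 36 = 175.
Σ(nₕ−1)sₕ² = 48·416.16 + 64·955.4281 + 27·5012.64 + 36·1910.5641 = 285244.666.
s²ₚ = 285244.666 / 175 = 1629.970... → 1630.0.

1630.0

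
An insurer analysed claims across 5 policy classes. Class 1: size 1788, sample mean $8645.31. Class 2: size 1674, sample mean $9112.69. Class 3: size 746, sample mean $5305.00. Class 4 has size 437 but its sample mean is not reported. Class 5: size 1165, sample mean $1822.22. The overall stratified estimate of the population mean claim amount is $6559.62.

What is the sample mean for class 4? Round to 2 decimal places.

3017.20

Σ Nₕx̄ₕ = N·μ, so 437·x̄_4 = 5810·6559.62 − (1788·8645.31 + 1674·9112.69 + 746·5305.00 + 1165·1822.22).
= 38111392.2 − 36792873.64 = 1318518.56.
x̄_4 = 1318518.56 / 437 = 3017.2049... → 3017.20.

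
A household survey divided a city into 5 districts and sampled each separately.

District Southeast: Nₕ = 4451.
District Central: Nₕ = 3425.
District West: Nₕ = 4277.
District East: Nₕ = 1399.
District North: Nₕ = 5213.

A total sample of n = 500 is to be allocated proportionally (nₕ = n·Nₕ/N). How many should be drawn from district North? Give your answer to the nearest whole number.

N = 4451 + 3425 + 4277 + 1399 + 5213 = 18765.
n_North = 500·5213/18765 = 138.902... → 139.

139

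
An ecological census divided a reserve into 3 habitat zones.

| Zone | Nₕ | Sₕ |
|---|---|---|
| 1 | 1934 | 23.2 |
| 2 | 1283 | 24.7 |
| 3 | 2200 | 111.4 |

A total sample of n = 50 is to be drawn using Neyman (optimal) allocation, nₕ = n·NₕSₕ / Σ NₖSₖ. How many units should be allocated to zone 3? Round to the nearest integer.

38

1: NₕSₕ = 1934·23.2 = 44868.8
2: NₕSₕ = 1283·24.7 = 31690.1
3: NₕSₕ = 2200·111.4 = 245080
Σ NₕSₕ = 321638.9.
n_3 = 50·245080/321638.9 = 38.099... → 38.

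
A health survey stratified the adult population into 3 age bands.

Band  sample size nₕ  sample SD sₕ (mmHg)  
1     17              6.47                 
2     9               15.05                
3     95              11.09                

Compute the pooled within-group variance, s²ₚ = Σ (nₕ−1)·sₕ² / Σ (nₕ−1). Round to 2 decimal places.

1: (17−1)·6.47² = 16·41.8609 = 669.7744
2: (9−1)·15.05² = 8·226.5025 = 1812.02
3: (95−1)·11.09² = 94·122.9881 = 11560.8814
Numerator = 14042.6758; denominator = Σ(nₕ−1) = 118.
s²ₚ = 14042.6758/118 = 119.0057... → 119.01.

119.01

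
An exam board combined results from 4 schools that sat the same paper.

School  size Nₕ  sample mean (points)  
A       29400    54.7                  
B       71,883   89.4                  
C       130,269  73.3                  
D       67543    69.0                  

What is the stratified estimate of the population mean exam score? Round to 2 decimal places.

N = 29400 + 71883 + 130269 + 67543 = 299095.
Weight each subgroup mean by Nₕ/N and sum.
Σ Nₕx̄ₕ = 29400·54.7 + 71883·89.4 + 130269·73.3 + 67543·69.0 = 1608180 + 6426340.2 + 9548717.7 + 4660467 = 22243704.9.
Divide by N: 22243704.9 / 299095 = 74.3700... → 74.37.

74.37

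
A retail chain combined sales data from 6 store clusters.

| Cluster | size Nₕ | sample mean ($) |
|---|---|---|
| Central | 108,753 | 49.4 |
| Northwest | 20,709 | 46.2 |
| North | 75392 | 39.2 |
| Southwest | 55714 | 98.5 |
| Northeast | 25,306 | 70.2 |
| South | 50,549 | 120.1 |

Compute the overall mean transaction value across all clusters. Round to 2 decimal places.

N = 108753 + 20709 + 75392 + 55714 + 25306 + 50549 = 336423.
Overall mean = Σ (Nₕ/N)·x̄ₕ — weight by population share, not a simple average.
Σ Nₕx̄ₕ = 108753·49.4 + 20709·46.2 + 75392·39.2 + 55714·98.5 + 25306·70.2 + 50549·120.1 = 5372398.2 + 956755.8 + 2955366.4 + 5487829 + 1776481.2 + 6070934.9 = 22619765.5.
Divide by N: 22619765.5 / 336423 = 67.2361... → 67.24.

67.24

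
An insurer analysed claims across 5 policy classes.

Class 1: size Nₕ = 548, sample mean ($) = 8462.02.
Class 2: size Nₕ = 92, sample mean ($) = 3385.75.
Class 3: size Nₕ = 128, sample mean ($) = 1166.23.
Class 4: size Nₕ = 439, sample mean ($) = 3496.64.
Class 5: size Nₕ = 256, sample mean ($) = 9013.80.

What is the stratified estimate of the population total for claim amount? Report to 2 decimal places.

Estimate total by summing Nₕ·x̄ₕ over strata.
548·8462.02 + 92·3385.75 + 128·1166.23 + 439·3496.64 + 256·9013.80 = 4637186.96 + 311489 + 149277.44 + 1535024.96 + 2307532.8 = 8940511.16.

8940511.16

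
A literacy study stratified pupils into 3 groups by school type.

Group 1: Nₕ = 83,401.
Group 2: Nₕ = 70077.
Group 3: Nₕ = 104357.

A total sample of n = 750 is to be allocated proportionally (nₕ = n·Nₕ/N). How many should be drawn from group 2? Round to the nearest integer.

204

Share of group 2 = 70077/257835 = 0.27179.
Allocate 750 × 0.27179 = 203.843... → 204.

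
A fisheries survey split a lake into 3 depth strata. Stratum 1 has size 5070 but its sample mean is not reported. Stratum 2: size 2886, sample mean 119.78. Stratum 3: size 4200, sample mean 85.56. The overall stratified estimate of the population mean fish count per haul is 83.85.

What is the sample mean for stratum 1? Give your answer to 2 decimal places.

61.98

N = 5070 + 2886 + 4200 = 12156.
Overall total = μ·N = 83.85·12156 = 1019280.6.
Subtract the known strata: 2886·119.78 + 4200·85.56 = 705037.08.
Remaining total for stratum 1: 1019280.6 − 705037.08 = 314243.52.
Divide by its size: 314243.52 / 5070 = 61.9810... → 61.98.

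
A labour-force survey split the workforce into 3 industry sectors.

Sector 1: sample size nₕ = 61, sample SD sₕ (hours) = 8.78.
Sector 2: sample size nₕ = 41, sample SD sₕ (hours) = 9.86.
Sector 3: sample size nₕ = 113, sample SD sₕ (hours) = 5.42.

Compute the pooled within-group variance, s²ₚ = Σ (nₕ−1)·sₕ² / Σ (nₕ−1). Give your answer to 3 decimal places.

Degrees of freedom: 60 + 40 + 112 = 212.
Σ(nₕ−1)sₕ² = 60·77.0884 + 40·97.2196 + 112·29.3764 = 11804.2448.
s²ₚ = 11804.2448 / 212 = 55.6804 → 55.680.

55.680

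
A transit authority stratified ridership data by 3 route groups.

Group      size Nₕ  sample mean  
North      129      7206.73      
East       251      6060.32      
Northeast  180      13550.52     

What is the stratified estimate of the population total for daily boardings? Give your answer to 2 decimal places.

Estimate total by summing Nₕ·x̄ₕ over strata.
129·7206.73 + 251·6060.32 + 180·13550.52 = 929668.17 + 1521140.32 + 2439093.6 = 4889902.09.

4889902.09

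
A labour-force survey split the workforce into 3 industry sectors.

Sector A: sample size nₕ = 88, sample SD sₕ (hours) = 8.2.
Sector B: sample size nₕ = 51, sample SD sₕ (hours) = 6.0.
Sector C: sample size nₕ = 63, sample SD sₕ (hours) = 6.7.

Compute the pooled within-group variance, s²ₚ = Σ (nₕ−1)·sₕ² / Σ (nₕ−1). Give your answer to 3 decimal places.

A: (88−1)·8.2² = 87·67.24 = 5849.88
B: (51−1)·6.0² = 50·36 = 1800
C: (63−1)·6.7² = 62·44.89 = 2783.18
Numerator = 10433.06; denominator = Σ(nₕ−1) = 199.
s²ₚ = 10433.06/199 = 52.42744... → 52.427.

52.427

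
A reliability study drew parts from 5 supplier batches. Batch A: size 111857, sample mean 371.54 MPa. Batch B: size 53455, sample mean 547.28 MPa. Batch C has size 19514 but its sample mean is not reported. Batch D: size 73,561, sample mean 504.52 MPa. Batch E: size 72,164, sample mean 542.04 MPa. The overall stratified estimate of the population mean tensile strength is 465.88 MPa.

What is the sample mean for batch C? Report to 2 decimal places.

356.37

N = 111857 + 53455 + 19514 + 73561 + 72164 = 330551.
Overall total = μ·N = 465.88·330551 = 153997099.88.
Subtract the known strata: 111857·371.54 + 53455·547.28 + 73561·504.52 + 72164·542.04 = 147042972.46.
Remaining total for batch C: 153997099.88 − 147042972.46 = 6954127.42.
Divide by its size: 6954127.42 / 19514 = 356.3661... → 356.37.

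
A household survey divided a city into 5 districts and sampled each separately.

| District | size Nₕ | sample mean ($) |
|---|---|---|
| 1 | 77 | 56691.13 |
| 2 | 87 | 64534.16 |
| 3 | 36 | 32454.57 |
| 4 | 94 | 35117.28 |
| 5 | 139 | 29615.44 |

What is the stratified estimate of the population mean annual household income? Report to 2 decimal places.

N = 433; weights Wₕ = Nₕ/N = (0.1778, 0.2009, 0.0831, 0.2171, 0.3210).
x̄_st = Σ Wₕ·x̄ₕ = 0.1778·56691.13 + 0.2009·64534.16 + 0.0831·32454.57 + 0.2171·35117.28 + 0.3210·29615.44 ≈ 42876.7296...
→ 42876.73.

42876.73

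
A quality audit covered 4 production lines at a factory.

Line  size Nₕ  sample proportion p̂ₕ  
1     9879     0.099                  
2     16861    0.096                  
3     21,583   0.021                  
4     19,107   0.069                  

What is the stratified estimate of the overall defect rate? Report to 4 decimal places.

0.0648

Wₕ = Nₕ/N with N = 67430: 0.1465, 0.2501, 0.3201, 0.2834.
p̂_st = 0.1465·0.099 + 0.2501·0.096 + 0.3201·0.021 + 0.2834·0.069 ≈ 0.064783... → 0.0648.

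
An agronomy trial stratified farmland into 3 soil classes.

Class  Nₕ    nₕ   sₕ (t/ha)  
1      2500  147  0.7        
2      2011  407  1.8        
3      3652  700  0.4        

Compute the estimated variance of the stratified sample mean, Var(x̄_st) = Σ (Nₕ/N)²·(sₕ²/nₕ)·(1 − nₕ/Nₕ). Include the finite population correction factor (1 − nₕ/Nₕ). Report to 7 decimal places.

0.0007166

N = 8163. Term for each stratum: Wₕ²sₕ²/nₕ·(1−nₕ/Nₕ).
Var(x̄_st) = 0.0002942667 + 0.0003853607 + 0.0000369802 = 0.0007166076 → 0.0007166.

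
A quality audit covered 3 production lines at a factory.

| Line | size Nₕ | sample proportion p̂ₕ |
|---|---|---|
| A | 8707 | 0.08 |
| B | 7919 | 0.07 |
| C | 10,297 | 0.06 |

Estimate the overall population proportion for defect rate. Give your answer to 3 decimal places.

0.069

N = 8707 + 7919 + 10297 = 26923.
Overall proportion = Σ (Nₕ/N)·p̂ₕ.
Σ Nₕp̂ₕ = 696.56 + 554.33 + 617.82 = 1868.71.
1868.71 / 26923 = 0.06941... → 0.069.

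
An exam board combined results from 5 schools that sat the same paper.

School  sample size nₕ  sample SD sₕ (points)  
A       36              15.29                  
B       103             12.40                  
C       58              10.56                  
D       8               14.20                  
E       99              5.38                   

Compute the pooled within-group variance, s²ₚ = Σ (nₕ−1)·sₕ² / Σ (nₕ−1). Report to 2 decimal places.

Degrees of freedom: 35 + 102 + 57 + 7 + 98 = 299.
Σ(nₕ−1)sₕ² = 35·233.7841 + 102·153.76 + 57·111.5136 + 7·201.64 + 98·28.9444 = 34470.2699.
s²ₚ = 34470.2699 / 299 = 115.2852... → 115.29.

115.29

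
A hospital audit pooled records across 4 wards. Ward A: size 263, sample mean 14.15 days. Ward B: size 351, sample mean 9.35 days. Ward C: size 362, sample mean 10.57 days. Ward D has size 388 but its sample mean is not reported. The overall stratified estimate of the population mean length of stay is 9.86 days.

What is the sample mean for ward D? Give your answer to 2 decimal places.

Σ Nₕx̄ₕ = N·μ, so 388·x̄_D = 1364·9.86 − (263·14.15 + 351·9.35 + 362·10.57).
= 13449.04 − 10829.64 = 2619.4.
x̄_D = 2619.4 / 388 = 6.7510... → 6.75.

6.75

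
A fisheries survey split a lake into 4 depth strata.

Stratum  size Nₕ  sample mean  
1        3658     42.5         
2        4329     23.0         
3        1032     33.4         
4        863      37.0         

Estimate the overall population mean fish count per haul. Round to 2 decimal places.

32.53

N = 9882; weights Wₕ = Nₕ/N = (0.3702, 0.4381, 0.1044, 0.0873).
x̄_st = Σ Wₕ·x̄ₕ = 0.3702·42.5 + 0.4381·23.0 + 0.1044·33.4 + 0.0873·37.0 ≈ 32.5270...
→ 32.53.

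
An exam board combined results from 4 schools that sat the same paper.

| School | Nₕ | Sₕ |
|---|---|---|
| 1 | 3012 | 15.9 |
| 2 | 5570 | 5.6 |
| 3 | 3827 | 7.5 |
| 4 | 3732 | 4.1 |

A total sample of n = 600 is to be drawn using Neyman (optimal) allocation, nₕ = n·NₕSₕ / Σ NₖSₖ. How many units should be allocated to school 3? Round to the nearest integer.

140

1: NₕSₕ = 3012·15.9 = 47890.8
2: NₕSₕ = 5570·5.6 = 31192
3: NₕSₕ = 3827·7.5 = 28702.5
4: NₕSₕ = 3732·4.1 = 15301.2
Σ NₕSₕ = 123086.5.
n_3 = 600·28702.5/123086.5 = 139.914... → 140.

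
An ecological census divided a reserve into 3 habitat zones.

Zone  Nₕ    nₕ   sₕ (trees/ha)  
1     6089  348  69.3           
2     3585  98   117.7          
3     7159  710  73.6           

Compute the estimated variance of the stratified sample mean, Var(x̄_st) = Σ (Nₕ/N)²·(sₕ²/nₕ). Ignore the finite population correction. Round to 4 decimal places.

N = 16833. Term for each stratum: Wₕ²sₕ²/nₕ.
Var(x̄_st) = 1.8057438 + 6.4118318 + 1.3799996 = 9.5975752 → 9.5976.

9.5976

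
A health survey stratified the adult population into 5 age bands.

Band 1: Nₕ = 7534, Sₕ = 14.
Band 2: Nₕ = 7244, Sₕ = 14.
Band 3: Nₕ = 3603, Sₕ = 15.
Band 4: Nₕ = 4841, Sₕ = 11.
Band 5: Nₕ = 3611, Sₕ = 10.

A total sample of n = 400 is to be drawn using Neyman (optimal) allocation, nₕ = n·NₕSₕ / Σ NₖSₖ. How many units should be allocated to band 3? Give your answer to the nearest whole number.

62

1: NₕSₕ = 7534·14 = 105476
2: NₕSₕ = 7244·14 = 101416
3: NₕSₕ = 3603·15 = 54045
4: NₕSₕ = 4841·11 = 53251
5: NₕSₕ = 3611·10 = 36110
Σ NₕSₕ = 350298.
n_3 = 400·54045/350298 = 61.713... → 62.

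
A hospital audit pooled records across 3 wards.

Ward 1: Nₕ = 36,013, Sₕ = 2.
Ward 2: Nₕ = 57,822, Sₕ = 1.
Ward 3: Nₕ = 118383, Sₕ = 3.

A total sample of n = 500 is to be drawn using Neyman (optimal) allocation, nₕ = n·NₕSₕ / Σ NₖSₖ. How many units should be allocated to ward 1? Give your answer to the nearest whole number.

1: NₕSₕ = 36013·2 = 72026
2: NₕSₕ = 57822·1 = 57822
3: NₕSₕ = 118383·3 = 355149
Σ NₕSₕ = 484997.
n_1 = 500·72026/484997 = 74.254... → 74.

74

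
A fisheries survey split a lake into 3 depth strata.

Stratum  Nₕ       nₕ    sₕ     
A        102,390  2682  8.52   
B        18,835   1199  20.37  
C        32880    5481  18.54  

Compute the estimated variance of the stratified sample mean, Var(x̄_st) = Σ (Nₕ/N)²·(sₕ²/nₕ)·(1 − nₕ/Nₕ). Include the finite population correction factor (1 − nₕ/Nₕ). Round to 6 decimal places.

0.018855

N = 154105. Term for each stratum: Wₕ²sₕ²/nₕ·(1−nₕ/Nₕ).
Var(x̄_st) = 0.011635217 + 0.004840555 + 0.002378991 = 0.018854763 → 0.018855.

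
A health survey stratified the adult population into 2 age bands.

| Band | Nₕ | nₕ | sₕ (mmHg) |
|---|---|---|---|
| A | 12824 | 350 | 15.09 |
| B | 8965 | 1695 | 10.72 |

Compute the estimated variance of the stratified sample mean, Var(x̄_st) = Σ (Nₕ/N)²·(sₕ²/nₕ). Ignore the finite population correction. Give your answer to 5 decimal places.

0.23684

N = 21789. Term for each stratum: Wₕ²sₕ²/nₕ.
Var(x̄_st) = 0.22536312 + 0.01147746 = 0.23684059 → 0.23684.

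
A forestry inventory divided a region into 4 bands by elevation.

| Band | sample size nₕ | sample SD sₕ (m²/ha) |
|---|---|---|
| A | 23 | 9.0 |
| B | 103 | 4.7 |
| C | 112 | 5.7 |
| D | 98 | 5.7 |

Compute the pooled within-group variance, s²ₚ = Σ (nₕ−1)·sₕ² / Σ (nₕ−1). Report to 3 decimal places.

Degrees of freedom: 22 + 102 + 111 + 97 = 332.
Σ(nₕ−1)sₕ² = 22·81 + 102·22.09 + 111·32.49 + 97·32.49 = 10793.1.
s²ₚ = 10793.1 / 332 = 32.50934... → 32.509.

32.509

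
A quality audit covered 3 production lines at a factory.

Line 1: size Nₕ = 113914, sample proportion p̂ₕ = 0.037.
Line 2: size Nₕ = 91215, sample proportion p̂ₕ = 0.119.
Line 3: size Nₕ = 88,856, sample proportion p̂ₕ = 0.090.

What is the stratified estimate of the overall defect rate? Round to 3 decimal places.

N = 113914 + 91215 + 88856 = 293985.
Overall proportion = Σ (Nₕ/N)·p̂ₕ.
Σ Nₕp̂ₕ = 4214.818 + 10854.585 + 7997.04 = 23066.443.
23066.443 / 293985 = 0.07846... → 0.078.

0.078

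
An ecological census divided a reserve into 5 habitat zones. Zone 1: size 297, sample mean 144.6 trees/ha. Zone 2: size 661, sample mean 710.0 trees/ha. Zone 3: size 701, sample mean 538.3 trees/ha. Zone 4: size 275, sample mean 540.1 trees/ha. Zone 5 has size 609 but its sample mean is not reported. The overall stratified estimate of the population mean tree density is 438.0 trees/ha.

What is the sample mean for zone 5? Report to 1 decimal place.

N = 297 + 661 + 701 + 275 + 609 = 2543.
Overall total = μ·N = 438.0·2543 = 1113834.
Subtract the known strata: 297·144.6 + 661·710.0 + 701·538.3 + 275·540.1 = 1038132.
Remaining total for zone 5: 1113834 − 1038132 = 75702.
Divide by its size: 75702 / 609 = 124.305... → 124.3.

124.3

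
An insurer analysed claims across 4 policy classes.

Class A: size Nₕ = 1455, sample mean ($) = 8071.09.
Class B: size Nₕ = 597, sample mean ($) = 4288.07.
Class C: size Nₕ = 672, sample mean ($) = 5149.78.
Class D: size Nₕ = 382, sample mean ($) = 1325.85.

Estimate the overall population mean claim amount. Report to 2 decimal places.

N = 1455 + 597 + 672 + 382 = 3106.
The stratified mean weights each stratum mean by its population share Nₕ/N.
Σ Nₕx̄ₕ = 1455·8071.09 + 597·4288.07 + 672·5149.78 + 382·1325.85 = 11743435.95 + 2559977.79 + 3460652.16 + 506474.7 = 18270540.6.
Divide by N: 18270540.6 / 3106 = 5882.3376... → 5882.34.

5882.34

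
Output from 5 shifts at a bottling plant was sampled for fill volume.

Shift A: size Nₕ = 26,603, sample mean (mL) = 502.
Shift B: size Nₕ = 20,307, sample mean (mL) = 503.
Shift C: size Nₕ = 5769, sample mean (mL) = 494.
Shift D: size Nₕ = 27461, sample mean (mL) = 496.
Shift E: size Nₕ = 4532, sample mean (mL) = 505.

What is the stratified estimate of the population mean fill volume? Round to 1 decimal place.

499.9

N = 26603 + 20307 + 5769 + 27461 + 4532 = 84672.
Overall mean = Σ (Nₕ/N)·x̄ₕ — weight by population share, not a simple average.
Σ Nₕx̄ₕ = 26603·502 + 20307·503 + 5769·494 + 27461·496 + 4532·505 = 13354706 + 10214421 + 2849886 + 13620656 + 2288660 = 42328329.
Divide by N: 42328329 / 84672 = 499.909... → 499.9.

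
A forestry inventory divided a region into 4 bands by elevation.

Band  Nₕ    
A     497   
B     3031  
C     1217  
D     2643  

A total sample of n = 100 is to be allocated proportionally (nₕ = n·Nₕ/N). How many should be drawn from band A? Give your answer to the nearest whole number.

Share of band A = 497/7388 = 0.06727.
Allocate 100 × 0.06727 = 6.727... → 7.

7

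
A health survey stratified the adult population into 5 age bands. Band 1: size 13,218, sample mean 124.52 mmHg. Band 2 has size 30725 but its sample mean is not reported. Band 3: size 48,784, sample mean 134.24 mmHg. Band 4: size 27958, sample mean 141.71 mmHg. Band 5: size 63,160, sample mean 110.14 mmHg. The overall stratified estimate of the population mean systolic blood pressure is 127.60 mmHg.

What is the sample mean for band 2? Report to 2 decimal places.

141.43

N = 13218 + 30725 + 48784 + 27958 + 63160 = 183845.
Overall total = μ·N = 127.60·183845 = 23458622.
Subtract the known strata: 13218·124.52 + 48784·134.24 + 27958·141.71 + 63160·110.14 = 19113040.1.
Remaining total for band 2: 23458622 − 19113040.1 = 4345581.9.
Divide by its size: 4345581.9 / 30725 = 141.4347... → 141.43.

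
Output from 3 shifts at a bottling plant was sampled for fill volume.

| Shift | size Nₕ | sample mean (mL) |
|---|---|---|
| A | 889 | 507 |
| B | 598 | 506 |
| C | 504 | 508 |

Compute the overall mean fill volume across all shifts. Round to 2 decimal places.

x̄_st = (Σ Nₕx̄ₕ) / (Σ Nₕ) = (889·507 + 598·506 + 504·508) / 1991
= 1009343 / 1991 = 506.9528... → 506.95.

506.95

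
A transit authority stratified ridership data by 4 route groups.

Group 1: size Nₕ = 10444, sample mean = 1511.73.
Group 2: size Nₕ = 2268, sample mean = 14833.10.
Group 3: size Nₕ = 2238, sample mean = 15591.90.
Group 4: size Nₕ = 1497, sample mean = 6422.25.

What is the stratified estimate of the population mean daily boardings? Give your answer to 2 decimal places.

x̄_st = (Σ Nₕx̄ₕ) / (Σ Nₕ) = (10444·1511.73 + 2268·14833.10 + 2238·15591.90 + 1497·6422.25) / 16447
= 93938759.37 / 16447 = 5711.6045... → 5711.60.

5711.60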